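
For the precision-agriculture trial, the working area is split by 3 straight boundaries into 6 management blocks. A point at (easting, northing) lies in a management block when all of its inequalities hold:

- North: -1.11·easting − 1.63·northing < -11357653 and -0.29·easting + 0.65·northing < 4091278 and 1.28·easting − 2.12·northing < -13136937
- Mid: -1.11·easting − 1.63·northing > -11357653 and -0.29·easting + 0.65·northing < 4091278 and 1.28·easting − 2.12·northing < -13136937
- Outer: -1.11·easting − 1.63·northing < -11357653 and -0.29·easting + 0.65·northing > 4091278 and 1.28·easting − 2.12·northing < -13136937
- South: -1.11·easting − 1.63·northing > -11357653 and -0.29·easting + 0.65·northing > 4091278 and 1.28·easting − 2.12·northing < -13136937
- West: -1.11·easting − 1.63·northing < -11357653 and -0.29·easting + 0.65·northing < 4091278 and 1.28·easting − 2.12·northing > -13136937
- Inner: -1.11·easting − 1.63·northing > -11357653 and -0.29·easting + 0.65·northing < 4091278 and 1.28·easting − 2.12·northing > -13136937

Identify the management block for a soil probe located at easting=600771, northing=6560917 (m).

North

-1.11·600771 − 1.63·6560917 = -11361150.520, which is < -11357653
-0.29·600771 + 0.65·6560917 = 4090372.460, which is < 4091278
1.28·600771 − 2.12·6560917 = -13140157.160, which is < -13136937
This sign pattern matches North.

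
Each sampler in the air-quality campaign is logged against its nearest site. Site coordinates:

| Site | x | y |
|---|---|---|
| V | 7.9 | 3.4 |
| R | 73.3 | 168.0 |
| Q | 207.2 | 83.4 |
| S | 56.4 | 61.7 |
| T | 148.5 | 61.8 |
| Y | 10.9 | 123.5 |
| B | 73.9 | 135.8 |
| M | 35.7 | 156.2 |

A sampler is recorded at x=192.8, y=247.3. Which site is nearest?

Squared distances to each site:
V: 93675.220; R: 20568.740; Q: 27070.570; S: 53052.320; T: 36372.740; Y: 48414.050; B: 26569.460; M: 32979.620.
Minimum at R.

R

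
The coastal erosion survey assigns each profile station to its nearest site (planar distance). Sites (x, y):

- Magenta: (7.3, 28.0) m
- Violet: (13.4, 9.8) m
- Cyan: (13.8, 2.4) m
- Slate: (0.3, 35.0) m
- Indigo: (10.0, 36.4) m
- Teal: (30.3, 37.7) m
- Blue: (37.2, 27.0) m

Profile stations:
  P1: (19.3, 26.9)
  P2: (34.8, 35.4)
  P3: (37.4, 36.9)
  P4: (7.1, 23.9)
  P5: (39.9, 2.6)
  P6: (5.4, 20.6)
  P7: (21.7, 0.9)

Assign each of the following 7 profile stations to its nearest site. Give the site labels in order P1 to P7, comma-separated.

P1 → Magenta (d²=145.21)
P2 → Teal (d²=25.54)
P3 → Teal (d²=51.05)
P4 → Magenta (d²=16.85)
P5 → Blue (d²=602.65)
P6 → Magenta (d²=58.37)
P7 → Cyan (d²=64.66)

Magenta, Teal, Teal, Magenta, Blue, Magenta, Cyan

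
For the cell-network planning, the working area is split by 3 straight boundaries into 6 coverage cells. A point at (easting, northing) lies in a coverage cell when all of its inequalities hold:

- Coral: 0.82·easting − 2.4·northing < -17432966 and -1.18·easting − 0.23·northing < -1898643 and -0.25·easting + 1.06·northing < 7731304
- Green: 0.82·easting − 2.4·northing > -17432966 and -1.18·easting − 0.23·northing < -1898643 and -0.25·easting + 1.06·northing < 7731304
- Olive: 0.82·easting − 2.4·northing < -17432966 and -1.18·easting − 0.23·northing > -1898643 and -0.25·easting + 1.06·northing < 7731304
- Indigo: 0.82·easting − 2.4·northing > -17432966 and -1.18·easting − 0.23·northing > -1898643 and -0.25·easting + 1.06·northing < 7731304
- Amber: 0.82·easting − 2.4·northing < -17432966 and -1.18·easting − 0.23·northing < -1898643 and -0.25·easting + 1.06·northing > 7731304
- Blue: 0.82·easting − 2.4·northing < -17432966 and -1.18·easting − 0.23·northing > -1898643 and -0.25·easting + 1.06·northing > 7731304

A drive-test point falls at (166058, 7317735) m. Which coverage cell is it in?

Indigo

0.82·166058 − 2.4·7317735 = -17426396.440, which is > -17432966
-1.18·166058 − 0.23·7317735 = -1879027.490, which is > -1898643
-0.25·166058 + 1.06·7317735 = 7715284.600, which is < 7731304
This sign pattern matches Indigo.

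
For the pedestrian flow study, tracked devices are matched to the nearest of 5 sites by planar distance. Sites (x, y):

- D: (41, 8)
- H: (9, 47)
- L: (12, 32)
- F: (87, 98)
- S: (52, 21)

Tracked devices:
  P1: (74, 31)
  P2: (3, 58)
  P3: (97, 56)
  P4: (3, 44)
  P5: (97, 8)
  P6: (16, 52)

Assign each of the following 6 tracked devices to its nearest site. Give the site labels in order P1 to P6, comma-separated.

P1 → S (d²=584.00)
P2 → H (d²=157.00)
P3 → F (d²=1864.00)
P4 → H (d²=45.00)
P5 → S (d²=2194.00)
P6 → H (d²=74.00)

S, H, F, H, S, H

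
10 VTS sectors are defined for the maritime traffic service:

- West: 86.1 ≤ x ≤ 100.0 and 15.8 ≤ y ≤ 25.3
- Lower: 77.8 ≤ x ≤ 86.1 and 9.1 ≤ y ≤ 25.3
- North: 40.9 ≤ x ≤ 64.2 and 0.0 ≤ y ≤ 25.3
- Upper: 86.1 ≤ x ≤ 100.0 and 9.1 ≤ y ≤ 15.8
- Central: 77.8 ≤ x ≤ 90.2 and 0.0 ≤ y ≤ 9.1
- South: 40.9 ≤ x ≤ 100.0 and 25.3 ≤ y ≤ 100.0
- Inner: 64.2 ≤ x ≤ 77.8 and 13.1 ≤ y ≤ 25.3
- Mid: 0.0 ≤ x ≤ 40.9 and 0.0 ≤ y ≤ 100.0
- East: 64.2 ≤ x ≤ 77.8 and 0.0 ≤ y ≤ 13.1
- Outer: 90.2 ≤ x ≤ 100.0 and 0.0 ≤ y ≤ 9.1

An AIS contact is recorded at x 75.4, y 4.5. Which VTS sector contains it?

East

The point has x = 75.4 and y = 4.5.
Only East satisfies 64.2 ≤ x ≤ 77.8 and 0.0 ≤ y ≤ 13.1.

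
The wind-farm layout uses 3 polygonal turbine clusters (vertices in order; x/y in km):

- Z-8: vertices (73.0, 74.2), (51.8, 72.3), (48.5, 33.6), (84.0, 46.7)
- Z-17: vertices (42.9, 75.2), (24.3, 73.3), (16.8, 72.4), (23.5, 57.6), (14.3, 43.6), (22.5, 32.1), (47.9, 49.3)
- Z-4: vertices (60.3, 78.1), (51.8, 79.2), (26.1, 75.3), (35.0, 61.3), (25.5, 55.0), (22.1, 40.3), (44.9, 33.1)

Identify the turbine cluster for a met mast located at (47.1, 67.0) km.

Z-4

Cast a ray rightward from (47.1, 67.0). For each polygon, the edges (by vertex number in listed order) whose endpoints lie on opposite sides of y = 67.0, where each meets that height, and whether that is right or left of the point:
Z-8: 2–3 at x≈51.35 (right), 4–1 at x≈75.88 (right) → 2 crossings.
Z-17: 3–4 at x≈19.24 (left), 7–1 at x≈44.48 (left) → 0 crossings.
Z-4: 3–4 at x≈31.38 (left), 7–1 at x≈56.50 (right) → 1 crossing.
Only Z-4 has an odd count, so the point is inside Z-4.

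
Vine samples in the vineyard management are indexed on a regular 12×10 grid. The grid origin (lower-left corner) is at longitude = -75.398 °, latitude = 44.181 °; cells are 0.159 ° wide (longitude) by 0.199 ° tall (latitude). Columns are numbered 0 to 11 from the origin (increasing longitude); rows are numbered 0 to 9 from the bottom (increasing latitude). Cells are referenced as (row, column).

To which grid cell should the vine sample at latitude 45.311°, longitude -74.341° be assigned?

(5, 6)

Column index: ⌊(-74.341 − -75.398) / 0.159⌋ = ⌊6.648⌋ = 6
Row offset from origin: ⌊(45.311 − 44.181) / 0.199⌋ = ⌊5.678⌋ = 5 → row 5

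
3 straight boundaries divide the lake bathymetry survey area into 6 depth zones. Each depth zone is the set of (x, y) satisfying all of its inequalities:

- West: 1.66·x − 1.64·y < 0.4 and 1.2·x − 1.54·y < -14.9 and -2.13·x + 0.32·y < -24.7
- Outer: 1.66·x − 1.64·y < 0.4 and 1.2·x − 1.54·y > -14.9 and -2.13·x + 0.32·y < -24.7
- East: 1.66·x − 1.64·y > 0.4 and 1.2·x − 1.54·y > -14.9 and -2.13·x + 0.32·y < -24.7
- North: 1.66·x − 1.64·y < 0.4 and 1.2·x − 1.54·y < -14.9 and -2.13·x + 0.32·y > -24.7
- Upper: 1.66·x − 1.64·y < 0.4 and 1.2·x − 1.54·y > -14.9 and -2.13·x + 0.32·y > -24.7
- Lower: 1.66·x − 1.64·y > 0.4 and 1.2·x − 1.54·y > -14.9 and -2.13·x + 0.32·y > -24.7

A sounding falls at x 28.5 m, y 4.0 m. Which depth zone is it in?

East

1.66·28.5 − 1.64·4.0 = 40.750, which is > 0.4
1.2·28.5 − 1.54·4.0 = 28.040, which is > -14.9
-2.13·28.5 + 0.32·4.0 = -59.425, which is < -24.7
This sign pattern matches East.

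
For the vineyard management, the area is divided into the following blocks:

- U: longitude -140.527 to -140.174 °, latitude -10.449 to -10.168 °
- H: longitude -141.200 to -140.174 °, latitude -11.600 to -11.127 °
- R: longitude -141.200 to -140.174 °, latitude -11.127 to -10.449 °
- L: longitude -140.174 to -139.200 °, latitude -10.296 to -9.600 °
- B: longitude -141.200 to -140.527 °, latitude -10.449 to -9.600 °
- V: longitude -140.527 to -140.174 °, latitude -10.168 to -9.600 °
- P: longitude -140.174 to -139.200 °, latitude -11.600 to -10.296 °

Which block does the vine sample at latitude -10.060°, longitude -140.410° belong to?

The point has longitude = -140.410 and latitude = -10.060.
Only V satisfies -140.527 ≤ longitude ≤ -140.174 and -10.168 ≤ latitude ≤ -9.600.

V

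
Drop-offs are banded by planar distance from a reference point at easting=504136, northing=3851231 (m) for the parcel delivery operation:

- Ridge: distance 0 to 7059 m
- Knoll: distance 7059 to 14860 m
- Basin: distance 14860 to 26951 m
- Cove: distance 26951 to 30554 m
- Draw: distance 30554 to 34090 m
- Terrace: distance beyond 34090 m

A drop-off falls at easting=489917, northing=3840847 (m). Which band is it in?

Distance = √((489917−504136)² + (3840847−3851231)²) = √(202179961.000 + 107827456.000) = 17607.027 m.
14860 ≤ 17607.027 < 26951 → Basin.

Basin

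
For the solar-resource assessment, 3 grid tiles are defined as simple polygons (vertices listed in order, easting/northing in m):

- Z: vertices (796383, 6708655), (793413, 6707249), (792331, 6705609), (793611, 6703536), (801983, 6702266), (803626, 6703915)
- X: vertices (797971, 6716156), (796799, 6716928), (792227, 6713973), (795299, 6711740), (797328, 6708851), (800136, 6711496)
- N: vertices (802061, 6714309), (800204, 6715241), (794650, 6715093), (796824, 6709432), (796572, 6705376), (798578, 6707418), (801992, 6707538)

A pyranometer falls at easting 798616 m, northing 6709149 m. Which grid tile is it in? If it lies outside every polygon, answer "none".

N

Cast a ray rightward from (798616, 6709149). For each polygon, the edges (by vertex number in listed order) whose endpoints lie on opposite sides of northing = 6709149, where each meets that height, and whether that is right or left of the point:
Z: no edge straddles that height → 0 crossings.
X: 4–5 at easting≈797118.7 (left), 5–6 at easting≈797644.4 (left) → 0 crossings.
N: 4–5 at easting≈796806.4 (left), 7–1 at easting≈802008.4 (right) → 1 crossing.
Only N has an odd count, so the point is inside N.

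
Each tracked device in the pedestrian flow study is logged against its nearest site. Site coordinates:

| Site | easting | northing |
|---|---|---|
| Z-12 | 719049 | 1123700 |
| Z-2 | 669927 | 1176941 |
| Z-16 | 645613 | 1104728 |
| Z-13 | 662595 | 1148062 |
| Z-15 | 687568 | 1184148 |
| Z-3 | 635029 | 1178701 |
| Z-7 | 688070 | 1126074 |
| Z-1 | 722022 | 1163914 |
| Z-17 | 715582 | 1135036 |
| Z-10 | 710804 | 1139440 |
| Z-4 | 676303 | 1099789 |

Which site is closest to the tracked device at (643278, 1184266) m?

Squared distances to each site:
Z-12: 9409484797.000; Z-2: 763824826.000; Z-16: 6331745669.000; Z-13: 1683876105.000; Z-15: 1961618024.000; Z-3: 99015226.000; Z-7: 5392632128.000; Z-1: 6614821440.000; Z-17: 7651461316.000; Z-10: 6569130952.000; Z-4: 8227014154.000.
Minimum at Z-3.

Z-3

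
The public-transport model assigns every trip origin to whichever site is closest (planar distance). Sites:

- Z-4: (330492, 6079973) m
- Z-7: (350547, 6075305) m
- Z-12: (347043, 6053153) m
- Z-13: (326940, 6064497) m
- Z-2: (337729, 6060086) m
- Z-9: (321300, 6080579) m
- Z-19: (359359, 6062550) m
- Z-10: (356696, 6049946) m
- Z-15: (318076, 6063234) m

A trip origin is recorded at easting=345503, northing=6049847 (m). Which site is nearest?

Squared distances to each site:
Z-4: 1132905997.000; Z-7: 673551700.000; Z-12: 13301236.000; Z-13: 559207469.000; Z-2: 165272197.000; Z-9: 1530241033.000; Z-19: 353354945.000; Z-10: 125293050.000; Z-15: 931452098.000.
Minimum at Z-12.

Z-12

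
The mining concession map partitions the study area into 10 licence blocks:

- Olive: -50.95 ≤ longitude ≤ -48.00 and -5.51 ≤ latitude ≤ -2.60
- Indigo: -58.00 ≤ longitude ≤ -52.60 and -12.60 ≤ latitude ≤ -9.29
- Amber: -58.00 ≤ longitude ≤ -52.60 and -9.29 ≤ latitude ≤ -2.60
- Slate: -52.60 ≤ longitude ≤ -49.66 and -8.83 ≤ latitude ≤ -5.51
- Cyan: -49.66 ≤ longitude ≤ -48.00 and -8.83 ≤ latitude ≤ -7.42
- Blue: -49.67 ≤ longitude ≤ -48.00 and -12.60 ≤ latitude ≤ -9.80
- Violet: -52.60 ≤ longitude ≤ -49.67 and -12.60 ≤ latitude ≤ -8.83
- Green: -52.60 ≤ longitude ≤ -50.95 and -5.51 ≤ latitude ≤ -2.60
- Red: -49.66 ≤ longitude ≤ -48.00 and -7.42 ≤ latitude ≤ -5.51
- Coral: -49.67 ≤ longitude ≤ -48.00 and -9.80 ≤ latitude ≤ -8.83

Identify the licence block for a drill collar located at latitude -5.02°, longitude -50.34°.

Olive

The point has longitude = -50.34 and latitude = -5.02.
Only Olive satisfies -50.95 ≤ longitude ≤ -48.00 and -5.51 ≤ latitude ≤ -2.60.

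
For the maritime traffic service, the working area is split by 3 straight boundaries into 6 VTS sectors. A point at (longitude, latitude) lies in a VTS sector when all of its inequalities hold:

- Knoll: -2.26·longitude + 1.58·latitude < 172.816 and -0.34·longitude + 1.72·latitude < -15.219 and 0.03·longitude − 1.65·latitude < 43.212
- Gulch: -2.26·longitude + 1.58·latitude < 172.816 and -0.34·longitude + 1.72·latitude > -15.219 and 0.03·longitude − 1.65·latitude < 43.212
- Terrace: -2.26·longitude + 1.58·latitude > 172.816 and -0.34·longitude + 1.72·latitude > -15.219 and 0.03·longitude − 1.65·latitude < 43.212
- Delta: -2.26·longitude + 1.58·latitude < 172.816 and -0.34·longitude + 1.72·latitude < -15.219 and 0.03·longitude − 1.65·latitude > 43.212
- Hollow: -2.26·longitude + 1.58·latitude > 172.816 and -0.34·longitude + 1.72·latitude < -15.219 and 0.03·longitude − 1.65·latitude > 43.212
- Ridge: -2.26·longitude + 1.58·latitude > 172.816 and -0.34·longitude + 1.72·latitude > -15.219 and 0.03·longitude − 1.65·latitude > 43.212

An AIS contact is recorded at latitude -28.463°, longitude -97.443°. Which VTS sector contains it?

Hollow

-2.26·-97.443 + 1.58·-28.463 = 175.250, which is > 172.816
-0.34·-97.443 + 1.72·-28.463 = -15.826, which is < -15.219
0.03·-97.443 − 1.65·-28.463 = 44.041, which is > 43.212
This sign pattern matches Hollow.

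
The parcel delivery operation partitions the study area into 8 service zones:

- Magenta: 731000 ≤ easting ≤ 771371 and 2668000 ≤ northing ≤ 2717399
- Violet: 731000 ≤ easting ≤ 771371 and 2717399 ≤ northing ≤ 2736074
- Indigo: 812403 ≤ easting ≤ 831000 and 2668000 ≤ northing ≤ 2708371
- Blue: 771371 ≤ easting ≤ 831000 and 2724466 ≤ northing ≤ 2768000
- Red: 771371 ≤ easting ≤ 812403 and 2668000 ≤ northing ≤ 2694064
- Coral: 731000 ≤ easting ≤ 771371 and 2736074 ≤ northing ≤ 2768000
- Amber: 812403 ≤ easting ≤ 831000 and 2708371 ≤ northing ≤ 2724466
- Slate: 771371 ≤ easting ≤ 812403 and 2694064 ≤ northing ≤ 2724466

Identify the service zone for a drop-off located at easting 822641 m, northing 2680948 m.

Indigo

The point has easting = 822641 and northing = 2680948.
Only Indigo satisfies 812403 ≤ easting ≤ 831000 and 2668000 ≤ northing ≤ 2708371.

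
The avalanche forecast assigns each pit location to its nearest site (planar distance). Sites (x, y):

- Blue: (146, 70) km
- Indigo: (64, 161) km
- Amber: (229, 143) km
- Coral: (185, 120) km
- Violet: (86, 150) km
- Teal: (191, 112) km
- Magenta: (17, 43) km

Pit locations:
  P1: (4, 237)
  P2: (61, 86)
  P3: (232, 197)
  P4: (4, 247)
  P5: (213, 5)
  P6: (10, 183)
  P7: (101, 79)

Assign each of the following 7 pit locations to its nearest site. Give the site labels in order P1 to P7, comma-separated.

P1 → Indigo (d²=9376.00)
P2 → Magenta (d²=3785.00)
P3 → Amber (d²=2925.00)
P4 → Indigo (d²=10996.00)
P5 → Blue (d²=8714.00)
P6 → Indigo (d²=3400.00)
P7 → Blue (d²=2106.00)

Indigo, Magenta, Amber, Indigo, Blue, Indigo, Blue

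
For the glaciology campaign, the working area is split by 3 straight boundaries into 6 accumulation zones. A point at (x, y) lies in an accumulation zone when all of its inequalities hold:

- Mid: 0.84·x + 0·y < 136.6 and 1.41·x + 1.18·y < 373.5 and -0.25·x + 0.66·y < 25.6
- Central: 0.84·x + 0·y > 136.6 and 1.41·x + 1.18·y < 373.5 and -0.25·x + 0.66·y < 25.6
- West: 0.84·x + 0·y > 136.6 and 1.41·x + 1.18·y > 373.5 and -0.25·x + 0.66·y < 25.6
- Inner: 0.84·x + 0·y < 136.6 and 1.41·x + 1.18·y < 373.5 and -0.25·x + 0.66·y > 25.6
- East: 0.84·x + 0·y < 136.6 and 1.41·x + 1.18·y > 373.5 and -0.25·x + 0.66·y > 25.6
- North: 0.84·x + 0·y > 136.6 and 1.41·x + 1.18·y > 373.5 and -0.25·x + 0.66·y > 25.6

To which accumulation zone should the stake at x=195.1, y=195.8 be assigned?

North

0.84·195.1 + 0·195.8 = 163.884, which is > 136.6
1.41·195.1 + 1.18·195.8 = 506.135, which is > 373.5
-0.25·195.1 + 0.66·195.8 = 80.453, which is > 25.6
This sign pattern matches North.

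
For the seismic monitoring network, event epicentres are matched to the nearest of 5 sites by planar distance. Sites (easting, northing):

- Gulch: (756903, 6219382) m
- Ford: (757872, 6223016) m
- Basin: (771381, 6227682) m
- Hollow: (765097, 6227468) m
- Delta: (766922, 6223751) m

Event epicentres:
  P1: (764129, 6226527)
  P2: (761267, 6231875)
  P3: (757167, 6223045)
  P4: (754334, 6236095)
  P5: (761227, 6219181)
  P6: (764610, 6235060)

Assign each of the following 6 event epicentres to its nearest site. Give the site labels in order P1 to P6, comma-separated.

Hollow, Hollow, Ford, Ford, Gulch, Hollow

P1 → Hollow (d²=1822505.00)
P2 → Hollow (d²=34090549.00)
P3 → Ford (d²=497866.00)
P4 → Ford (d²=183577685.00)
P5 → Gulch (d²=18737377.00)
P6 → Hollow (d²=57875633.00)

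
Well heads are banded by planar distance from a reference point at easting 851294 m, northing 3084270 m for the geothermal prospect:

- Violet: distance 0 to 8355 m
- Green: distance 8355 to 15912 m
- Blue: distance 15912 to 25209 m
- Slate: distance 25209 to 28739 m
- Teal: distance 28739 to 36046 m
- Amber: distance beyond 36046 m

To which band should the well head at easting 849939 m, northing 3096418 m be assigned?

Distance = √((849939−851294)² + (3096418−3084270)²) = √(1836025.000 + 147573904.000) = 12223.335 m.
8355 ≤ 12223.335 < 15912 → Green.

Green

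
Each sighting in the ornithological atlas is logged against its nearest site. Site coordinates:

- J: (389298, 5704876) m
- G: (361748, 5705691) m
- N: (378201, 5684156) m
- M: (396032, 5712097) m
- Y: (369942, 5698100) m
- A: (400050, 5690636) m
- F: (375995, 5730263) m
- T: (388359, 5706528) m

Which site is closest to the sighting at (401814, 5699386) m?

A

Squared distances to each site:
J: 186790356.000; G: 1645037381.000; N: 789526669.000; M: 195001045.000; Y: 1017478180.000; A: 79674196.000; F: 1620009890.000; T: 232045189.000.
Minimum at A.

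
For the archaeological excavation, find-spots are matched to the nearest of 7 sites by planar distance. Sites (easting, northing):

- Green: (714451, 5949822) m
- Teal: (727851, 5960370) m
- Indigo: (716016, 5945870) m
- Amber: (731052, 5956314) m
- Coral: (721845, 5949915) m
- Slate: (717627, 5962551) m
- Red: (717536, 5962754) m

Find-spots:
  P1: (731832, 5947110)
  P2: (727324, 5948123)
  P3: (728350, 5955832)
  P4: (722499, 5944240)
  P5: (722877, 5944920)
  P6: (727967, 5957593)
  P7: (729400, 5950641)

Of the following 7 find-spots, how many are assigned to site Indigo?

0

P1 → Amber
P2 → Coral
P3 → Amber
P4 → Coral
P5 → Coral
P6 → Teal
P7 → Amber
0 of the 7 go to Indigo.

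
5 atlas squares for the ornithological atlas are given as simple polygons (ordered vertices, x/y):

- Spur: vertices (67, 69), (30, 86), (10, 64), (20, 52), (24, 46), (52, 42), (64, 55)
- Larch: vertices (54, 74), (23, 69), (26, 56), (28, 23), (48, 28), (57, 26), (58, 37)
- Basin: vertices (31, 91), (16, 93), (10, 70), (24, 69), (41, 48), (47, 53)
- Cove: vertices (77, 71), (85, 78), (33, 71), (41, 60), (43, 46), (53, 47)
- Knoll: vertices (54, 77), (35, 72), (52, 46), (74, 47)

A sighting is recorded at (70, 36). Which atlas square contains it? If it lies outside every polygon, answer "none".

Cast a ray rightward from (70, 36). For each polygon, the edges (by vertex number in listed order) whose endpoints lie on opposite sides of y = 36, where each meets that height, and whether that is right or left of the point:
Spur: no edge straddles that height → 0 crossings.
Larch: 3–4 at x≈27.2 (left), 6–7 at x≈57.9 (left) → 0 crossings.
Basin: no edge straddles that height → 0 crossings.
Cove: no edge straddles that height → 0 crossings.
Knoll: no edge straddles that height → 0 crossings.
All counts are even, so the point lies outside every listed polygon.

none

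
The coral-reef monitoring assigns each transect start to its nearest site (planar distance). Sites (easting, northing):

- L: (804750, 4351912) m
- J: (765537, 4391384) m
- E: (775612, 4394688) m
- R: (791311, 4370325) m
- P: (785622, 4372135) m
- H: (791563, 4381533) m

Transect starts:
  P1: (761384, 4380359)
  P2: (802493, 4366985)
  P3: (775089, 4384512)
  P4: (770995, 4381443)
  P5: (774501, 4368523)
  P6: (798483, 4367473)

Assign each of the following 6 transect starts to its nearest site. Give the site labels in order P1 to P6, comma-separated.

P1 → J (d²=138798034.00)
P2 → R (d²=136192724.00)
P3 → E (d²=103824505.00)
P4 → J (d²=128613245.00)
P5 → P (d²=136723185.00)
P6 → R (d²=59571488.00)

J, R, E, J, P, R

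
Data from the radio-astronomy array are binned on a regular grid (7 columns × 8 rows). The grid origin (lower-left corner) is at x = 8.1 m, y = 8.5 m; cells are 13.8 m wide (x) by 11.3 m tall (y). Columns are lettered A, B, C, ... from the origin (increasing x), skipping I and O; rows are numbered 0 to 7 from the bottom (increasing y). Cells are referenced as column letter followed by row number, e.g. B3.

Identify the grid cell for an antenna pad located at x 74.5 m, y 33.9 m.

E2

Column index: ⌊(74.5 − 8.1) / 13.8⌋ = ⌊4.812⌋ = 4 → column E
Row offset from origin: ⌊(33.9 − 8.5) / 11.3⌋ = ⌊2.248⌋ = 2 → row 2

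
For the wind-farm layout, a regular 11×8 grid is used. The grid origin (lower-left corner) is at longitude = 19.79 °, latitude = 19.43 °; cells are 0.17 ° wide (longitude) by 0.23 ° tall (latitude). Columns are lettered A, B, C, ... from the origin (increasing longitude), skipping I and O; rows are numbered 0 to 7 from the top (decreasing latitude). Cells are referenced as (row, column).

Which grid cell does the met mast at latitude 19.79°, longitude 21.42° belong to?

(6, K)

Column index: ⌊(21.42 − 19.79) / 0.17⌋ = ⌊9.588⌋ = 9 → column K
Row offset from origin: ⌊(19.79 − 19.43) / 0.23⌋ = ⌊1.565⌋ = 1 → row 6 (counted from top)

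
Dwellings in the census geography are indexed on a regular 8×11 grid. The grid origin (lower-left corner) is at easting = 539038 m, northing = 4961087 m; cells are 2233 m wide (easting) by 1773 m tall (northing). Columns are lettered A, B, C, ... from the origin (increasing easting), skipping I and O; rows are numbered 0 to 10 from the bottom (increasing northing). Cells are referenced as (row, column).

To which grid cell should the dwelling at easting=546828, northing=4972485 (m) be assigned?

Column index: ⌊(546828 − 539038) / 2233⌋ = ⌊3.489⌋ = 3 → column D
Row offset from origin: ⌊(4972485 − 4961087) / 1773⌋ = ⌊6.429⌋ = 6 → row 6

(6, D)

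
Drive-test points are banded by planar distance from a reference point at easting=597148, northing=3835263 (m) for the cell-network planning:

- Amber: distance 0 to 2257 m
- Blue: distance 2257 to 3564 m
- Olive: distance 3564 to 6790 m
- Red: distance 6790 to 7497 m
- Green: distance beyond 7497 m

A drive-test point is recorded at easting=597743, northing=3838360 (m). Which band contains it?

Distance = √((597743−597148)² + (3838360−3835263)²) = √(354025.000 + 9591409.000) = 3153.638 m.
2257 ≤ 3153.638 < 3564 → Blue.

Blue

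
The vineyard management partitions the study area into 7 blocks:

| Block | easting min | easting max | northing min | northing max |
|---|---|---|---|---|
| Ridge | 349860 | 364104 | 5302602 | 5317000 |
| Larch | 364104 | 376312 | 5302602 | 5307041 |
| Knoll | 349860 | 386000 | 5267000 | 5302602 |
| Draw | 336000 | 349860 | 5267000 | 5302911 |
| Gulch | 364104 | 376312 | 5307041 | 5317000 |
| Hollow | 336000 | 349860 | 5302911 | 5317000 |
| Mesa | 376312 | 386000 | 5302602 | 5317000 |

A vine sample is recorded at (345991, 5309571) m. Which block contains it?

The point has easting = 345991 and northing = 5309571.
Only Hollow satisfies 336000 ≤ easting ≤ 349860 and 5302911 ≤ northing ≤ 5317000.

Hollow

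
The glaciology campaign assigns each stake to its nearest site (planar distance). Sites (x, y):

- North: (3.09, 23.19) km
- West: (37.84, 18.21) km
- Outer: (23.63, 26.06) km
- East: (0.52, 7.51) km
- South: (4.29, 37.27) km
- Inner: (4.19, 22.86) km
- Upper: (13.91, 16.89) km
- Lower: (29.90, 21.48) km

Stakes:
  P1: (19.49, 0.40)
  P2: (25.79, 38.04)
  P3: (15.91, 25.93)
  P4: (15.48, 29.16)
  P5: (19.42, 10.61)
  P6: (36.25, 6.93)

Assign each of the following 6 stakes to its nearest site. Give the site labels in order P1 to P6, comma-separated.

P1 → Upper (d²=303.06)
P2 → Outer (d²=148.19)
P3 → Outer (d²=59.62)
P4 → Outer (d²=76.03)
P5 → Upper (d²=69.80)
P6 → West (d²=129.77)

Upper, Outer, Outer, Outer, Upper, West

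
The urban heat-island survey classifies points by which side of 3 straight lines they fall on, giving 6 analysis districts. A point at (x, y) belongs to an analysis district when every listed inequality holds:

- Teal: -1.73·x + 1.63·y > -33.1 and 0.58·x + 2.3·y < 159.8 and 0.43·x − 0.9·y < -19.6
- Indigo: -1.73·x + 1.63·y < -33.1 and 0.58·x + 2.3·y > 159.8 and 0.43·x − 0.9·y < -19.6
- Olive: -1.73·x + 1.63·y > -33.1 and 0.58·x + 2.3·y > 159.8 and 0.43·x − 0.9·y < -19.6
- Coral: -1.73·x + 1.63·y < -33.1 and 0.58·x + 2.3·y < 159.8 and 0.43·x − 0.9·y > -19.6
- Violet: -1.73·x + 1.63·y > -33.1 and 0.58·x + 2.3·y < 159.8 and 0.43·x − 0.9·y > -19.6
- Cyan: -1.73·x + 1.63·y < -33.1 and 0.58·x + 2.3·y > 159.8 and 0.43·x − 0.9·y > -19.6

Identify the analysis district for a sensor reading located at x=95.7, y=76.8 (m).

Indigo

-1.73·95.7 + 1.63·76.8 = -40.377, which is < -33.1
0.58·95.7 + 2.3·76.8 = 232.146, which is > 159.8
0.43·95.7 − 0.9·76.8 = -27.969, which is < -19.6
This sign pattern matches Indigo.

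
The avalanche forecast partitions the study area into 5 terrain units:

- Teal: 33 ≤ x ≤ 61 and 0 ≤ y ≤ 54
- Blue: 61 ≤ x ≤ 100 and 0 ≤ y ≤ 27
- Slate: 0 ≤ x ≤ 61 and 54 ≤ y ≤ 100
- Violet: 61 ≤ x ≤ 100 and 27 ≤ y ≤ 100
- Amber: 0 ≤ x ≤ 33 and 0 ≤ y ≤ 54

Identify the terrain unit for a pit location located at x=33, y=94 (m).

The point has x = 33 and y = 94.
Only Slate satisfies 0 ≤ x ≤ 61 and 54 ≤ y ≤ 100.

Slate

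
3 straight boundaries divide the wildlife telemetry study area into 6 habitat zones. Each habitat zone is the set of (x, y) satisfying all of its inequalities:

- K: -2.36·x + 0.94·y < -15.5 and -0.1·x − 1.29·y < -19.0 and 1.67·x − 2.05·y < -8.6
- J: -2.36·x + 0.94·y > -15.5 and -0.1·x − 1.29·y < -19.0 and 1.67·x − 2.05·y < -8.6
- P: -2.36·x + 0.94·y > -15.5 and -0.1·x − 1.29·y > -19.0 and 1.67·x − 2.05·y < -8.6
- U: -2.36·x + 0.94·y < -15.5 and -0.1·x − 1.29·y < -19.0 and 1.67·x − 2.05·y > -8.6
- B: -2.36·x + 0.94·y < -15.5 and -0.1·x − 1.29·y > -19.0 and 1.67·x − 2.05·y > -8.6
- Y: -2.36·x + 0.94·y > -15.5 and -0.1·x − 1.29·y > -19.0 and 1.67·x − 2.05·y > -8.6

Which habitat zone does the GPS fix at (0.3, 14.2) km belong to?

-2.36·0.3 + 0.94·14.2 = 12.640, which is > -15.5
-0.1·0.3 − 1.29·14.2 = -18.348, which is > -19.0
1.67·0.3 − 2.05·14.2 = -28.609, which is < -8.6
This sign pattern matches P.

P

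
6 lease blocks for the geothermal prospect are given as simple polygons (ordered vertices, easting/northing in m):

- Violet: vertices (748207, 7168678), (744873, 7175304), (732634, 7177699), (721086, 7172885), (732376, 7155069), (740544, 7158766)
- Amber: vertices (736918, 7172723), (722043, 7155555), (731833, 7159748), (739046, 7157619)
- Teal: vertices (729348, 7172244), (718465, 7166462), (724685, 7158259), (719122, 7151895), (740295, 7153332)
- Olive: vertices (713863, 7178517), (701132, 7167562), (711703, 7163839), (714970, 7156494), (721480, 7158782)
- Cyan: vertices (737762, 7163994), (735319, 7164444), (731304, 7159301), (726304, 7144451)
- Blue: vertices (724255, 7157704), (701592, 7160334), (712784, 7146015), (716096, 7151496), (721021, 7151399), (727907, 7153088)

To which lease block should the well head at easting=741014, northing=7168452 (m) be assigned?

Violet

Cast a ray rightward from (741014, 7168452). For each polygon, the edges (by vertex number in listed order) whose endpoints lie on opposite sides of northing = 7168452, where each meets that height, and whether that is right or left of the point:
Violet: 4–5 at easting≈723895.2 (left), 6–1 at easting≈748032.3 (right) → 1 crossing.
Amber: 1–2 at easting≈733217.4 (left), 4–1 at easting≈737519.7 (left) → 0 crossings.
Teal: 1–2 at easting≈722210.6 (left), 5–1 at easting≈731543.0 (left) → 0 crossings.
Olive: 1–2 at easting≈702166.3 (left), 5–1 at easting≈717747.7 (left) → 0 crossings.
Cyan: no edge straddles that height → 0 crossings.
Blue: no edge straddles that height → 0 crossings.
Only Violet has an odd count, so the point is inside Violet.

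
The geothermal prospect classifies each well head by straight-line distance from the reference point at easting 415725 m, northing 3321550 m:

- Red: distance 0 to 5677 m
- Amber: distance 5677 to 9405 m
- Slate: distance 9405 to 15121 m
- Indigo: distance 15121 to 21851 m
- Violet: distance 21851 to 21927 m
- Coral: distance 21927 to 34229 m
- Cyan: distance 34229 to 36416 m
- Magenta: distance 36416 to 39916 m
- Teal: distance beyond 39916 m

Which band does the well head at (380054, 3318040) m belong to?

Distance = √((380054−415725)² + (3318040−3321550)²) = √(1272420241.000 + 12320100.000) = 35843.275 m.
34229 ≤ 35843.275 < 36416 → Cyan.

Cyan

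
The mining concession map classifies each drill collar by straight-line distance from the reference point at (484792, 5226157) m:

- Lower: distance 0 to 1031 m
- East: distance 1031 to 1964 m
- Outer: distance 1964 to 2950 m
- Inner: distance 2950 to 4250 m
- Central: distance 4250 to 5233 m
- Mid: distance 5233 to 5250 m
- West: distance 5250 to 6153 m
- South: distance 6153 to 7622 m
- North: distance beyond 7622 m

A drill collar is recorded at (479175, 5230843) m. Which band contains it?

Distance = √((479175−484792)² + (5230843−5226157)²) = √(31550689.000 + 21958596.000) = 7315.004 m.
6153 ≤ 7315.004 < 7622 → South.

South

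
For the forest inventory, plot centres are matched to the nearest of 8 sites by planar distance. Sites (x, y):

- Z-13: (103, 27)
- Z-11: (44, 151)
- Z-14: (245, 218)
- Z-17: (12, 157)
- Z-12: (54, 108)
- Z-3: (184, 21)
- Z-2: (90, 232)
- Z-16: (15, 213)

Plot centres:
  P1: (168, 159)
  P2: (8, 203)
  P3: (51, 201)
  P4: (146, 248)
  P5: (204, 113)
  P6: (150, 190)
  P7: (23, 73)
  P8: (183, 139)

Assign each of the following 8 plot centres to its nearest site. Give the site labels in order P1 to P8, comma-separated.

P1 → Z-14 (d²=9410.00)
P2 → Z-16 (d²=149.00)
P3 → Z-16 (d²=1440.00)
P4 → Z-2 (d²=3392.00)
P5 → Z-3 (d²=8864.00)
P6 → Z-2 (d²=5364.00)
P7 → Z-12 (d²=2186.00)
P8 → Z-14 (d²=10085.00)

Z-14, Z-16, Z-16, Z-2, Z-3, Z-2, Z-12, Z-14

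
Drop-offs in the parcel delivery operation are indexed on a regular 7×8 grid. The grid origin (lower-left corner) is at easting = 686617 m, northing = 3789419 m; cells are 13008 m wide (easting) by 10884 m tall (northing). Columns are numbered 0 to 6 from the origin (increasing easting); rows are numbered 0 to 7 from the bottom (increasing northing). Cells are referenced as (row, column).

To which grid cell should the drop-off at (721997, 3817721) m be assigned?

Column index: ⌊(721997 − 686617) / 13008⌋ = ⌊2.720⌋ = 2
Row offset from origin: ⌊(3817721 − 3789419) / 10884⌋ = ⌊2.600⌋ = 2 → row 2

(2, 2)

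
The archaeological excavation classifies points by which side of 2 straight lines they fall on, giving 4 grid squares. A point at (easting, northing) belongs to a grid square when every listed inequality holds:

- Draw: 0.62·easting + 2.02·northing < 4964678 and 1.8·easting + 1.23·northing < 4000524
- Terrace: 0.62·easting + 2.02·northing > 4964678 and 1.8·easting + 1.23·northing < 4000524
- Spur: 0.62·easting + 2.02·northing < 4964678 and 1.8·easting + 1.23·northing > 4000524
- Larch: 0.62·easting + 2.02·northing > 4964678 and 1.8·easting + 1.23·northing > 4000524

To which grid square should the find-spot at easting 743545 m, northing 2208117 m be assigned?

0.62·743545 + 2.02·2208117 = 4921394.240, which is < 4964678
1.8·743545 + 1.23·2208117 = 4054364.910, which is > 4000524
This sign pattern matches Spur.

Spur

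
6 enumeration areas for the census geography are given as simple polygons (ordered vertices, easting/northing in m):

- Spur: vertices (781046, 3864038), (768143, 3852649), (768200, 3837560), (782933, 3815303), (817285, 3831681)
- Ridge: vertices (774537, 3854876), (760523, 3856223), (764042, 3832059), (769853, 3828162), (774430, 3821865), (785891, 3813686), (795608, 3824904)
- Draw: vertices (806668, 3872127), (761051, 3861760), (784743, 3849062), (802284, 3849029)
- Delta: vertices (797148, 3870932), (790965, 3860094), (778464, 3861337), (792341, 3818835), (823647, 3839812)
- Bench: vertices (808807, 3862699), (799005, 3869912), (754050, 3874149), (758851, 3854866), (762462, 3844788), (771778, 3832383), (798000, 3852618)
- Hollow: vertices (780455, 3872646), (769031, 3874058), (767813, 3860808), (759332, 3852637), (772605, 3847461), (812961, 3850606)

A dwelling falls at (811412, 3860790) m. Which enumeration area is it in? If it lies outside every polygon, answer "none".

none

Cast a ray rightward from (811412, 3860790). For each polygon, the edges (by vertex number in listed order) whose endpoints lie on opposite sides of northing = 3860790, where each meets that height, and whether that is right or left of the point:
Spur: 1–2 at easting≈777366.2 (left), 5–1 at easting≈784683.7 (left) → 0 crossings.
Ridge: no edge straddles that height → 0 crossings.
Draw: 2–3 at easting≈762860.8 (left), 4–1 at easting≈804516.2 (left) → 0 crossings.
Delta: 1–2 at easting≈791362.1 (left), 2–3 at easting≈783965.2 (left), 3–4 at easting≈778642.6 (left), 5–1 at easting≈805784.0 (left) → 0 crossings.
Bench: 3–4 at easting≈757376.1 (left), 7–1 at easting≈806760.5 (left) → 0 crossings.
Hollow: 3–4 at easting≈767794.3 (left), 6–1 at easting≈797941.0 (left) → 0 crossings.
All counts are even, so the point lies outside every listed polygon.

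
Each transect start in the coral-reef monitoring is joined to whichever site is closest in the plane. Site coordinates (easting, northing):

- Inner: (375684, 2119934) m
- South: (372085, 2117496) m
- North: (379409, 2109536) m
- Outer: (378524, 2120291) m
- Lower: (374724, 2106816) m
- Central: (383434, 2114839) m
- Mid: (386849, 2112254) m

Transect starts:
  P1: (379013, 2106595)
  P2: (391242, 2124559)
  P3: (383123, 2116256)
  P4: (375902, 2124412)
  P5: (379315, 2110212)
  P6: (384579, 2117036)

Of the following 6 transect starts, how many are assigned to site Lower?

0

P1 → North
P2 → Central
P3 → Central
P4 → Inner
P5 → North
P6 → Central
0 of the 6 go to Lower.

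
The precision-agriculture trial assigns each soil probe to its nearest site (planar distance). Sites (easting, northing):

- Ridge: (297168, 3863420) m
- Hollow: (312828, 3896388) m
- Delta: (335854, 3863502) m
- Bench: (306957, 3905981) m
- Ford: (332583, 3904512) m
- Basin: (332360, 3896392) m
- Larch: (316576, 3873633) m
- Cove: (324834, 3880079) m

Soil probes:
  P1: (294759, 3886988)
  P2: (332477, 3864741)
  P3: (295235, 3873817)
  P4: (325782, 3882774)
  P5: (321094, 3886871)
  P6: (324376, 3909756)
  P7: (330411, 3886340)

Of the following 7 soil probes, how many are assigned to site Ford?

P1 → Hollow
P2 → Delta
P3 → Ridge
P4 → Cove
P5 → Cove
P6 → Ford
P7 → Cove
1 of the 7 goes to Ford.

1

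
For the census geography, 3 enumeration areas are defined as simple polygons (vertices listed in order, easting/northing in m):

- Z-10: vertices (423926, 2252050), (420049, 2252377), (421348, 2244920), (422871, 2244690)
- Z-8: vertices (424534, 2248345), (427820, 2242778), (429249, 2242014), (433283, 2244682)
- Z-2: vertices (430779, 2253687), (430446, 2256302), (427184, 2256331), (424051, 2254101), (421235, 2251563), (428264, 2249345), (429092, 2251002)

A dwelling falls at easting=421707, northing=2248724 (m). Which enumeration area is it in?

Cast a ray rightward from (421707, 2248724). For each polygon, the edges (by vertex number in listed order) whose endpoints lie on opposite sides of northing = 2248724, where each meets that height, and whether that is right or left of the point:
Z-10: 2–3 at easting≈420685.3 (left), 4–1 at easting≈423449.2 (right) → 1 crossing.
Z-8: no edge straddles that height → 0 crossings.
Z-2: no edge straddles that height → 0 crossings.
Only Z-10 has an odd count, so the point is inside Z-10.

Z-10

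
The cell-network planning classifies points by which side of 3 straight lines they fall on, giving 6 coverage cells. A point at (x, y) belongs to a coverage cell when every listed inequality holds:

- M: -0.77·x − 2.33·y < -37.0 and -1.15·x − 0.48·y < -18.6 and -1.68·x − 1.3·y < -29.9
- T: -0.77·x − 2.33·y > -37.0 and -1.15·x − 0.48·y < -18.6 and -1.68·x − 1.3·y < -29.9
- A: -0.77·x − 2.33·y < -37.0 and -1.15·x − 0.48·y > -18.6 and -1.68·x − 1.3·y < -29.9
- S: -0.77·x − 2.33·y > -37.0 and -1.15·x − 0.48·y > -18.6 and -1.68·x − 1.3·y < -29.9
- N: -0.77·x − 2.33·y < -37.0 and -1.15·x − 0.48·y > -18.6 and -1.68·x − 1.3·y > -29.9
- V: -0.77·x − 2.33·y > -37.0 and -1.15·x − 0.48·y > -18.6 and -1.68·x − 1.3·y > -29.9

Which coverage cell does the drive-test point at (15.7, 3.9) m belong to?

-0.77·15.7 − 2.33·3.9 = -21.176, which is > -37.0
-1.15·15.7 − 0.48·3.9 = -19.927, which is < -18.6
-1.68·15.7 − 1.3·3.9 = -31.446, which is < -29.9
This sign pattern matches T.

T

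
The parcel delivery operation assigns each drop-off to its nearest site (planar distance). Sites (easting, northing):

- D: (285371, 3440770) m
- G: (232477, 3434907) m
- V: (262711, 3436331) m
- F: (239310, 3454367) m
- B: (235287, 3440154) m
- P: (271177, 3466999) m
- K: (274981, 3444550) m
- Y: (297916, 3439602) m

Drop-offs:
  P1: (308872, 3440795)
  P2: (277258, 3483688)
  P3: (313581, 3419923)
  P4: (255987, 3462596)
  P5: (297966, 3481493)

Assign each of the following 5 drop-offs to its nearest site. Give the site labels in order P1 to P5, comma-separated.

Y, P, Y, P, P

P1 → Y (d²=121457185.00)
P2 → P (d²=315501282.00)
P3 → Y (d²=632655266.00)
P4 → P (d²=250122509.00)
P5 → P (d²=927726557.00)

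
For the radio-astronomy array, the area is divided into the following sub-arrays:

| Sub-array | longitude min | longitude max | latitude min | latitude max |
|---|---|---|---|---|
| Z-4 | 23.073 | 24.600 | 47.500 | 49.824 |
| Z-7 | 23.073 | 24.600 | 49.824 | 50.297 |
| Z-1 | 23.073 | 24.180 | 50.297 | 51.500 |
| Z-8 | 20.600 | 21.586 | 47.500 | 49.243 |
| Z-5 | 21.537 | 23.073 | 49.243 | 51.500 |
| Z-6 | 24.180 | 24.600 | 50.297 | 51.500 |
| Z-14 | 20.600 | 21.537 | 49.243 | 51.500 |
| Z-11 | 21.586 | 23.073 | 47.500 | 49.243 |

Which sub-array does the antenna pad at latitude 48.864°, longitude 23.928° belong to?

The point has longitude = 23.928 and latitude = 48.864.
Only Z-4 satisfies 23.073 ≤ longitude ≤ 24.600 and 47.500 ≤ latitude ≤ 49.824.

Z-4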